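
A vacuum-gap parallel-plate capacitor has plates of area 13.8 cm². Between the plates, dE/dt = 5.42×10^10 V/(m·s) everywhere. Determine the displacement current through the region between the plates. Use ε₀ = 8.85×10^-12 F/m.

I_d = ε₀ A (dE/dt) = (8.85×10^-12)(1.38×10^-3 m²)(5.42×10^10) = 6.62×10^-4 A.

6.62×10^-4 A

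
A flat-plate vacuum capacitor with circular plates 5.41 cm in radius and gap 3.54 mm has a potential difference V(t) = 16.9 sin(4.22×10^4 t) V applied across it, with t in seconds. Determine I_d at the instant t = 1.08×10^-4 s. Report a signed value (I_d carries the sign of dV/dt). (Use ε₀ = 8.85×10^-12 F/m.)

dE/dt = (V₀ω/d)·cos(ωt) with ωt = 4.5576 rad: (16.9)(4.22×10^4)(-0.1542)/(3.54×10^-3) = -3.107×10^7 V/(m·s).
I_d = ε₀ A dE/dt = (8.85×10^-12)(9.195×10^-3)(-3.107×10^7) = -2.53×10^-6 A.

-2.53×10^-6 A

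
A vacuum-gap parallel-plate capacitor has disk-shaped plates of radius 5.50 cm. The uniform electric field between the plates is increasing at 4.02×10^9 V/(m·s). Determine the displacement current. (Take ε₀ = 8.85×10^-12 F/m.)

The displacement current is ε₀ times dΦ_E/dt = ε₀ A dE/dt = (8.85×10^-12)(9.503×10^-3)(4.02×10^9) = 3.38×10^-4 A.

3.38×10^-4 A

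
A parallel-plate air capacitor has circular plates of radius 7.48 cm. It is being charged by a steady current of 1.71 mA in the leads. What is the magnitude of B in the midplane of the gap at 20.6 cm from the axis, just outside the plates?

Between the plates the displacement current equals the wire current: I_d = 1.71 mA = 1.71×10^-3 A.
Outside the plates the loop encloses all of I_d, so B·2πr = μ₀ I_d and B = 1.66×10^-9 T.

1.66×10^-9 T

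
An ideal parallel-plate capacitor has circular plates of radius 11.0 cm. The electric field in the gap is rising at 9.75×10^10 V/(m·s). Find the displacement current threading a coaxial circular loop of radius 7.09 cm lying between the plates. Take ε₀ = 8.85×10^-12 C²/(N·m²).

0.0136 A

Total displacement current: I_d = ε₀(πR²)(dE/dt) = (8.85×10^-12)(0.03801)(9.75×10^10) = 0.03280 A.
Since J_d is uniform, the enclosed fraction is (r/R)² = 0.4154, giving I_d,enc = 0.0136 A.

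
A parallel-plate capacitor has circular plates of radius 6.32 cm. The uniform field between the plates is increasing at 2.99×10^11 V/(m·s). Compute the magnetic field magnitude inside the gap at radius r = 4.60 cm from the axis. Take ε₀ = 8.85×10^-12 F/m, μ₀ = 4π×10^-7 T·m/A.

Through the whole plate area (πR² = 0.01255 m²), I_d = ε₀ πR² dE/dt = 0.03321 A.
For r < R the Ampère–Maxwell law gives B(2πr) = μ₀ I_d (r²/R²), so B = μ₀ I_d r/(2πR²) = (4π×10^-7)(0.03321)(0.0460)/(2π·0.0632²) = 7.65×10^-8 T.

7.65×10^-8 T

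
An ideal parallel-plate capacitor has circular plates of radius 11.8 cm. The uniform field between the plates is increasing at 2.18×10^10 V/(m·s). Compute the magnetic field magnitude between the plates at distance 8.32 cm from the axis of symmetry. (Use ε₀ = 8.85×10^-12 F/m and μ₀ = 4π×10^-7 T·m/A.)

1.01×10^-8 T

Total displacement current: I_d = ε₀(πR²)(dE/dt) = (8.85×10^-12)(0.04374)(2.18×10^10) = 8.439×10^-3 A.
An Ampèrian loop of radius r encloses a fraction (r/R)² of I_d. Then B·2πr = μ₀ I_d (r/R)², giving B = μ₀ I_d r/(2πR²) = 1.01×10^-8 T.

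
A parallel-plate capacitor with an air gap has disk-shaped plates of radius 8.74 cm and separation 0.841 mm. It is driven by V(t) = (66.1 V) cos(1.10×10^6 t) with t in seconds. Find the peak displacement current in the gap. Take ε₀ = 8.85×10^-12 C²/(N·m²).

0.0184 A

The displacement current equals the conduction current C dV/dt, which peaks at C V₀ ω.
With C = ε₀A/d = (8.85×10^-12)(0.02400)/(8.41×10^-4) = 2.526×10^-10 F and ω = 1.10×10^6 rad/s, I_d,max = (2.526×10^-10)(66.1)(1.10×10^6) = 0.0184 A.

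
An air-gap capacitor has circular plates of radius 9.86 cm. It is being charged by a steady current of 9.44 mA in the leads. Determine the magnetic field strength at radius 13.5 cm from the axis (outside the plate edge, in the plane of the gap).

No conduction current crosses the gap, so I_d there equals the 9.44×10^-3 A in the leads.
With r > R the enclosed displacement current is the full I_d; B = μ₀ I_d / (2πr) = 1.40×10^-8 T.

1.40×10^-8 T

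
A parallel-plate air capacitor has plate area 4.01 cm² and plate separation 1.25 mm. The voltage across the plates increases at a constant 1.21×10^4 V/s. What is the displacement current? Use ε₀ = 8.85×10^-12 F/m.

3.44×10^-8 A

E = V/d so dE/dt = (dV/dt)/d = 9.680×10^6 V/(m·s), and I_d = ε₀ A dE/dt = (8.85×10^-12)(4.01×10^-4)(9.680×10^6) = 3.44×10^-8 A.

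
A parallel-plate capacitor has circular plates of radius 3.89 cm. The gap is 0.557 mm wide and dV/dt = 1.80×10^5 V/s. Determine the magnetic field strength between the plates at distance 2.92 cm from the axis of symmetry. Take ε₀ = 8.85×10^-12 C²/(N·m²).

With E = V/d, dE/dt = 3.232×10^8 V/(m·s) and πR² = 4.754×10^-3 m², giving I_d = ε₀ πR² dE/dt = 1.360×10^-5 A.
∮B·dl = μ₀ I_d,enc with I_d,enc = I_d r²/R² = 7.663×10^-6 A; so B = μ₀ I_d,enc/(2πr) = 5.25×10^-11 T.

5.25×10^-11 T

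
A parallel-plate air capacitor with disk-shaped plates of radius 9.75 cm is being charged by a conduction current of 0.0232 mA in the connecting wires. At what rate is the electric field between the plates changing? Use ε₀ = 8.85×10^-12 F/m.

Charge continuity gives I_d = I = 2.32×10^-5 A between the plates.
Inverting I_d = ε₀ A dE/dt gives dE/dt = 2.32×10^-5 / (8.85×10^-12 · 0.02986) = 8.78×10^7 V/(m·s).

8.78×10^7 V/(m·s)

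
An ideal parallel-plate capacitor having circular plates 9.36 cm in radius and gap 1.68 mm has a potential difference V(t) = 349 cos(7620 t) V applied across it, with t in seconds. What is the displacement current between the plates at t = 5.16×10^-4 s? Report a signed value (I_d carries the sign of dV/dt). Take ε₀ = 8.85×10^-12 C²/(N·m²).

C = ε₀A/d = (8.85×10^-12)(0.02752)/(1.68×10^-3) = 1.450×10^-10 F. dV/dt = V₀ω·−sin(ωt); at ωt = 3.93192 rad this factor is 0.7106.
I_d = C dV/dt = (1.450×10^-10)(349)(7620)(0.7106) = 2.74×10^-4 A.

2.74×10^-4 A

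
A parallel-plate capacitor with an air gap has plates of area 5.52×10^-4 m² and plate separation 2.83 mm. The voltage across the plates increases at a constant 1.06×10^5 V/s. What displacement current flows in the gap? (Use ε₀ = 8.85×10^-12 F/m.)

C = ε₀A/d = (8.85×10^-12)(5.52×10^-4)/(2.83×10^-3) = 1.726×10^-12 F.
I_d = C dV/dt = (1.726×10^-12)(1.06×10^5) = 1.83×10^-7 A.

1.83×10^-7 A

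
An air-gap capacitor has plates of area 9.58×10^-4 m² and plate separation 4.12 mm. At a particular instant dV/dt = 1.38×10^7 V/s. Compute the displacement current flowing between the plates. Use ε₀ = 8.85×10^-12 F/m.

2.84×10^-5 A

The field between the plates is E = V/d, so dE/dt = (1.38×10^7)/(4.12×10^-3 m) = 3.350×10^9 V/(m·s).
I_d = ε₀ A (dE/dt) = (8.85×10^-12)(9.58×10^-4)(3.350×10^9) = 2.84×10^-5 A.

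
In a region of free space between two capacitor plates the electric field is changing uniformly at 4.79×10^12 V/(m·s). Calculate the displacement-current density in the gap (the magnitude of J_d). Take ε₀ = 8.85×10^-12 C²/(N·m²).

42.4 A/m²

J_d = ε₀ ∂E/∂t, so J_d = 42.4 A/m².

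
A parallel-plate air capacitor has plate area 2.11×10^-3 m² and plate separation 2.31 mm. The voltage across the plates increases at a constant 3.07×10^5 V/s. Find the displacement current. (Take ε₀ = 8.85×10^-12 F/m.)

C = ε₀A/d = (8.85×10^-12)(2.11×10^-3)/(2.31×10^-3) = 8.084×10^-12 F.
I_d = C dV/dt = (8.084×10^-12)(3.07×10^5) = 2.48×10^-6 A.

2.48×10^-6 A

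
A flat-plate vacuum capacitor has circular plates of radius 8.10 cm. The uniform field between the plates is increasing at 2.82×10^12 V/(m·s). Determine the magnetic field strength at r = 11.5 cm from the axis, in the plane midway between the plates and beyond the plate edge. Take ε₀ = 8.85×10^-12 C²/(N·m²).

Total displacement current: I_d = ε₀(πR²)(dE/dt) = (8.85×10^-12)(0.02061)(2.82×10^12) = 0.5144 A.
Outside the plates the loop encloses all of I_d, so B·2πr = μ₀ I_d and B = 8.95×10^-7 T.

8.95×10^-7 T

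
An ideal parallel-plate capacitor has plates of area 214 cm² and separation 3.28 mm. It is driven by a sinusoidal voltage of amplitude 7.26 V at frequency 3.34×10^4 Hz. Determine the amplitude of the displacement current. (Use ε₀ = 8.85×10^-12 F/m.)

The displacement current equals the conduction current C dV/dt, which peaks at C V₀ ω.
With C = ε₀A/d = (8.85×10^-12)(0.0214)/(3.28×10^-3) = 5.774×10^-11 F and ω = 2πf = 2.099×10^5 rad/s, I_d,max = (5.774×10^-11)(7.26)(2.099×10^5) = 8.80×10^-5 A.

8.80×10^-5 A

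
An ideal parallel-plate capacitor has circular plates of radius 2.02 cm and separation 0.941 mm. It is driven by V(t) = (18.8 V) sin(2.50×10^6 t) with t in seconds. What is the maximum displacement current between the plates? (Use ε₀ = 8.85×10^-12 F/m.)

C = ε₀A/d = (8.85×10^-12)(1.282×10^-3)/(9.41×10^-4) = 1.206×10^-11 F; ω = 2.50×10^6 rad/s.
I_d = C dV/dt, so |I_d|_max = C V₀ ω = (1.206×10^-11)(18.8)(2.50×10^6) = 5.67×10^-4 A.

5.67×10^-4 A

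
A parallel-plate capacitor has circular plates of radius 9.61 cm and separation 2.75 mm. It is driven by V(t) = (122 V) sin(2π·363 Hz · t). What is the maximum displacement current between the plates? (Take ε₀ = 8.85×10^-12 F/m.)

2.60×10^-5 A

The displacement current equals the conduction current C dV/dt, which peaks at C V₀ ω.
With C = ε₀A/d = (8.85×10^-12)(0.02901)/(2.75×10^-3) = 9.336×10^-11 F and ω = 2πf = 2281 rad/s, I_d,max = (9.336×10^-11)(122)(2281) = 2.60×10^-5 A.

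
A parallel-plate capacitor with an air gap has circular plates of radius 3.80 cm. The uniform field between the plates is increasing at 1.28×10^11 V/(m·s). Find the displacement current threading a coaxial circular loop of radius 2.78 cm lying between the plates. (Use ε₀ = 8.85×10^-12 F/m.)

I_d = ε₀ dΦ_E/dt = ε₀ πR² (dE/dt) = (8.85×10^-12)(4.536×10^-3)(1.28×10^11) = 5.138×10^-3 A through the full plate area.
The field is uniform, so I_d,enc = I_d (r/R)² = (5.138×10^-3)(2.78/3.80)² = 2.75×10^-3 A.

2.75×10^-3 A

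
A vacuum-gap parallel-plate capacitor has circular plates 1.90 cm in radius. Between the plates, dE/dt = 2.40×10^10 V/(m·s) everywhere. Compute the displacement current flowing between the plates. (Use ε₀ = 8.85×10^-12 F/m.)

The displacement current is ε₀ times dΦ_E/dt = ε₀ A dE/dt = (8.85×10^-12)(1.134×10^-3)(2.40×10^10) = 2.41×10^-4 A.

2.41×10^-4 A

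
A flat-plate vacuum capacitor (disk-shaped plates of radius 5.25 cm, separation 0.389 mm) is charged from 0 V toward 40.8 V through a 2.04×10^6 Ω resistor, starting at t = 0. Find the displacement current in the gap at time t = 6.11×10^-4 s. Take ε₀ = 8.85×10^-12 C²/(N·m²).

4.37×10^-6 A

With C = ε₀A/d = (8.85×10^-12)(8.659×10^-3)/(3.89×10^-4) = 1.970×10^-10 F, the time constant is τ = RC = 4.019×10^-4 s, so t/τ = 1.520 and e^(−t/τ) = 0.2187.
I_d = I_cond = (V₀/R) e^(−t/τ) = (2.000×10^-5)(0.2187) = 4.37×10^-6 A.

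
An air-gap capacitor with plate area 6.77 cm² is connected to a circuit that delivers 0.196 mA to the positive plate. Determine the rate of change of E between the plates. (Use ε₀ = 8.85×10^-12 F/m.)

3.27×10^10 V/(m·s)

By continuity, I_d in the gap equals the 0.196 mA flowing in the wire.
Then dE/dt = I_d/(ε₀A) = 3.27×10^10 V/(m·s).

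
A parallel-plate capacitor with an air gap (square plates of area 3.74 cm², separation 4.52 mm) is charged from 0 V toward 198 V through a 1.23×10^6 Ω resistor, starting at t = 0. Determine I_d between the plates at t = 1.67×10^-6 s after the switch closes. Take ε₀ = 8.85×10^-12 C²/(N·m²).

2.52×10^-5 A

With C = ε₀A/d = (8.85×10^-12)(3.74×10^-4)/(4.52×10^-3) = 7.323×10^-13 F, the time constant is τ = RC = 9.007×10^-7 s, so t/τ = 1.854 and e^(−t/τ) = 0.1566.
I_d = I_cond = (V₀/R) e^(−t/τ) = (1.610×10^-4)(0.1566) = 2.52×10^-5 A.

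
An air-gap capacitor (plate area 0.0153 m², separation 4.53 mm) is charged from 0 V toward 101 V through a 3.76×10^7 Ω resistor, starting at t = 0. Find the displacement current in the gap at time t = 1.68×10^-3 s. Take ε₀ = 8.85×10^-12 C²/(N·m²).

C = ε₀A/d = (8.85×10^-12)(0.0153)/(4.53×10^-3) = 2.989×10^-11 F and τ = RC = 1.124×10^-3 s. I_d in the gap equals the RC charging current.
I_d(t) = (V₀/R) e^(−t/τ) = 2.686×10^-6 · e^(−1.495) = 6.02×10^-7 A.

6.02×10^-7 A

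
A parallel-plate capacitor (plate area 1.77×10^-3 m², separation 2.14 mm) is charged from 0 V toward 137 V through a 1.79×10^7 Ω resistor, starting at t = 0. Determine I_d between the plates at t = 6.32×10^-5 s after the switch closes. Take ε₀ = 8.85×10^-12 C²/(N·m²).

4.72×10^-6 A

C = ε₀A/d = (8.85×10^-12)(1.77×10^-3)/(2.14×10^-3) = 7.320×10^-12 F, so τ = RC = 1.310×10^-4 s.
The conduction current is I(t) = (V₀/R) e^(−t/τ), and the displacement current between the plates equals it.
t/τ = 0.4824; I_d = (137/1.79×10^7) · e^(−0.4824) = (7.654×10^-6)(0.6173) = 4.72×10^-6 A.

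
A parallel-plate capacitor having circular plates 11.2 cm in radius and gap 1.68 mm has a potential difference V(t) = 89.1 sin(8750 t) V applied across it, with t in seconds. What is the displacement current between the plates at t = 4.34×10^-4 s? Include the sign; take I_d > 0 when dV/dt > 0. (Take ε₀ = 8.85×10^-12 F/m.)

dE/dt = (V₀ω/d)·cos(ωt) with ωt = 3.7975 rad: (89.1)(8750)(-0.7925)/(1.68×10^-3) = -3.678×10^8 V/(m·s).
I_d = ε₀ A dE/dt = (8.85×10^-12)(0.03941)(-3.678×10^8) = -1.28×10^-4 A.

-1.28×10^-4 A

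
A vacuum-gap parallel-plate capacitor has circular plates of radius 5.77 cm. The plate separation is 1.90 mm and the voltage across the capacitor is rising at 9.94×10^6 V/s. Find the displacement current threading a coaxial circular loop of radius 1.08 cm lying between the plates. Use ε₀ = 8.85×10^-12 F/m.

I_d = C dV/dt with C = ε₀πR²/d = 4.872×10^-11 F, so I_d = (4.872×10^-11)(9.94×10^6) = 4.843×10^-4 A.
The field is uniform, so I_d,enc = I_d (r/R)² = (4.843×10^-4)(1.08/5.77)² = 1.70×10^-5 A.

1.70×10^-5 A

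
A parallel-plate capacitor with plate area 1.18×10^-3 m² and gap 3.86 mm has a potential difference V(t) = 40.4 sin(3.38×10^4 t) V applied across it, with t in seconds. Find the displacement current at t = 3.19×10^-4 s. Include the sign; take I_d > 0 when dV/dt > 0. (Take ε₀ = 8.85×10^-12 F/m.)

dE/dt = (V₀ω/d)·cos(ωt) with ωt = 10.7822 rad: (40.4)(3.38×10^4)(-0.2118)/(3.86×10^-3) = -7.493×10^7 V/(m·s).
I_d = ε₀ A dE/dt = (8.85×10^-12)(1.18×10^-3)(-7.493×10^7) = -7.82×10^-7 A.

-7.82×10^-7 A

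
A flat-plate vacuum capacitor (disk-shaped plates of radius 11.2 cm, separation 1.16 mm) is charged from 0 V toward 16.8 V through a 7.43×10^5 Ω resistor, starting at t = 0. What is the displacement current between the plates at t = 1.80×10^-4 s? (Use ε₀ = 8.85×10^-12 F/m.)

1.01×10^-5 A

C = ε₀A/d = (8.85×10^-12)(0.03941)/(1.16×10^-3) = 3.007×10^-10 F and τ = RC = 2.234×10^-4 s. I_d in the gap equals the RC charging current.
I_d(t) = (V₀/R) e^(−t/τ) = 2.261×10^-5 · e^(−0.8057) = 1.01×10^-5 A.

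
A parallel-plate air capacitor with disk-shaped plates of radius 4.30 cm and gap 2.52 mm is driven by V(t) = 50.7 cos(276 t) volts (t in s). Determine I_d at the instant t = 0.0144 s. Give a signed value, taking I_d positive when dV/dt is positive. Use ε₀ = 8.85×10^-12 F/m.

C = ε₀A/d = (8.85×10^-12)(5.809×10^-3)/(2.52×10^-3) = 2.040×10^-11 F. dV/dt = V₀ω·−sin(ωt); at ωt = 3.9744 rad this factor is 0.7398.
I_d = C dV/dt = (2.040×10^-11)(50.7)(276)(0.7398) = 2.11×10^-7 A.

2.11×10^-7 A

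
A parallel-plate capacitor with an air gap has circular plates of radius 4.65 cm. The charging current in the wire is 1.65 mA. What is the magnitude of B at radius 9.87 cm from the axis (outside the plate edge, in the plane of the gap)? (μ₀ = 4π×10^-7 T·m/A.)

3.34×10^-9 T

By continuity the displacement current in the gap matches the conduction current: I_d = 1.65×10^-3 A.
Outside the plates the loop encloses all of I_d, so B·2πr = μ₀ I_d and B = 3.34×10^-9 T.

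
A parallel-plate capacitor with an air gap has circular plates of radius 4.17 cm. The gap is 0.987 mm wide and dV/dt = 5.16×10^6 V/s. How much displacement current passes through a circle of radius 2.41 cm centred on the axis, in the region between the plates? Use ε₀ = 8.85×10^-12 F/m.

8.44×10^-5 A

dE/dt = (dV/dt)/d = 5.228×10^9 V/(m·s); I_d = ε₀(πR²)(dE/dt) = (8.85×10^-12)(5.463×10^-3)(5.228×10^9) = 2.528×10^-4 A.
Since J_d is uniform, the enclosed fraction is (r/R)² = 0.3340, giving I_d,enc = 8.44×10^-5 A.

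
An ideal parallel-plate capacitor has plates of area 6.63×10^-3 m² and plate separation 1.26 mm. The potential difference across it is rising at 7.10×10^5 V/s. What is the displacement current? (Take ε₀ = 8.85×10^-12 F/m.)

E = V/d so dE/dt = (dV/dt)/d = 5.635×10^8 V/(m·s), and I_d = ε₀ A dE/dt = (8.85×10^-12)(6.63×10^-3)(5.635×10^8) = 3.31×10^-5 A.

3.31×10^-5 A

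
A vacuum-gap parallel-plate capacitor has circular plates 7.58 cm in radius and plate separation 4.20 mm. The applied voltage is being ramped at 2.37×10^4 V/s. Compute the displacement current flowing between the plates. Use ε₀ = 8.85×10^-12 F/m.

9.01×10^-7 A

The field between the plates is E = V/d, so dE/dt = (2.37×10^4)/(4.20×10^-3 m) = 5.643×10^6 V/(m·s).
I_d = ε₀ A (dE/dt) = (8.85×10^-12)(0.01805)(5.643×10^6) = 9.01×10^-7 A.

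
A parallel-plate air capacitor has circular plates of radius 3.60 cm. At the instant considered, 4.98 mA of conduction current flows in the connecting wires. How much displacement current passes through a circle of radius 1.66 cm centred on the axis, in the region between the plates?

1.06×10^-3 A

Between the plates the displacement current equals the wire current: I_d = 4.98 mA = 4.98×10^-3 A.
The field is uniform, so I_d,enc = I_d (r/R)² = (4.98×10^-3)(1.66/3.60)² = 1.06×10^-3 A.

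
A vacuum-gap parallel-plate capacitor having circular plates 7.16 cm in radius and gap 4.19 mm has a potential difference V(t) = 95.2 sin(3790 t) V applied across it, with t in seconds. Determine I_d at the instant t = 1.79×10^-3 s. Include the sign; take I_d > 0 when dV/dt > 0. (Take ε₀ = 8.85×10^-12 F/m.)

1.08×10^-5 A

C = ε₀A/d = (8.85×10^-12)(0.01611)/(4.19×10^-3) = 3.403×10^-11 F. dV/dt = V₀ω·cos(ωt); at ωt = 6.7841 rad this factor is 0.8771.
I_d = C dV/dt = (3.403×10^-11)(95.2)(3790)(0.8771) = 1.08×10^-5 A.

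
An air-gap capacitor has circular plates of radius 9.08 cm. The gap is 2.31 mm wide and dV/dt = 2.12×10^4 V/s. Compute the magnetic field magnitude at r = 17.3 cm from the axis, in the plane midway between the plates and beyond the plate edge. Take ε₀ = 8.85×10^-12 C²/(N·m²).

I_d = C dV/dt with C = ε₀πR²/d = 9.923×10^-11 F, so I_d = (9.923×10^-11)(2.12×10^4) = 2.104×10^-6 A.
With r > R the enclosed displacement current is the full I_d; B = μ₀ I_d / (2πr) = 2.43×10^-12 T.

2.43×10^-12 T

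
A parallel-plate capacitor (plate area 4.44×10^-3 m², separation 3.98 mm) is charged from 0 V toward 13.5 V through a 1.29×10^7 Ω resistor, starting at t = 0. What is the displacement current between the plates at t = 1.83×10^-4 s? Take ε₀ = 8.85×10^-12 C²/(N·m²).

2.49×10^-7 A

C = ε₀A/d = (8.85×10^-12)(4.44×10^-3)/(3.98×10^-3) = 9.873×10^-12 F and τ = RC = 1.274×10^-4 s. I_d in the gap equals the RC charging current.
I_d(t) = (V₀/R) e^(−t/τ) = 1.047×10^-6 · e^(−1.436) = 2.49×10^-7 A.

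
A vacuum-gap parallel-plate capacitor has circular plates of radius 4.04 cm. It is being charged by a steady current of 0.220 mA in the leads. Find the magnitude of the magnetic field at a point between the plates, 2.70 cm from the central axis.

7.28×10^-10 T

No conduction current crosses the gap, so I_d there equals the 2.20×10^-4 A in the leads.
For r < R the Ampère–Maxwell law gives B(2πr) = μ₀ I_d (r²/R²), so B = μ₀ I_d r/(2πR²) = (4π×10^-7)(2.20×10^-4)(0.0270)/(2π·0.0404²) = 7.28×10^-10 T.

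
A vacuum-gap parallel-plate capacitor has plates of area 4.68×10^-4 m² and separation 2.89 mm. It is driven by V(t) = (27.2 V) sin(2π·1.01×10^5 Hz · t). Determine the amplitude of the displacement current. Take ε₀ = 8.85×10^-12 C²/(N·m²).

2.47×10^-5 A

C = ε₀A/d = (8.85×10^-12)(4.68×10^-4)/(2.89×10^-3) = 1.433×10^-12 F; ω = 2πf = 6.346×10^5 rad/s.
I_d = C dV/dt, so |I_d|_max = C V₀ ω = (1.433×10^-12)(27.2)(6.346×10^5) = 2.47×10^-5 A.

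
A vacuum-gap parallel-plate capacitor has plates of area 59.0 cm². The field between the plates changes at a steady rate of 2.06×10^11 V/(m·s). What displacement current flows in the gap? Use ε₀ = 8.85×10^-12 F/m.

0.0108 A

The displacement current is ε₀ times dΦ_E/dt = ε₀ A dE/dt = (8.85×10^-12)(5.90×10^-3)(2.06×10^11) = 0.0108 A.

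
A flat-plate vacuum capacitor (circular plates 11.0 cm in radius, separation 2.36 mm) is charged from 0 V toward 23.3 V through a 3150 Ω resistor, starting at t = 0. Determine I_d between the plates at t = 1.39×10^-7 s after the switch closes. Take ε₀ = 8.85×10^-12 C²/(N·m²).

5.43×10^-3 A

C = ε₀A/d = (8.85×10^-12)(0.03801)/(2.36×10^-3) = 1.425×10^-10 F and τ = RC = 4.489×10^-7 s. I_d in the gap equals the RC charging current.
I_d(t) = (V₀/R) e^(−t/τ) = 7.397×10^-3 · e^(−0.3096) = 5.43×10^-3 A.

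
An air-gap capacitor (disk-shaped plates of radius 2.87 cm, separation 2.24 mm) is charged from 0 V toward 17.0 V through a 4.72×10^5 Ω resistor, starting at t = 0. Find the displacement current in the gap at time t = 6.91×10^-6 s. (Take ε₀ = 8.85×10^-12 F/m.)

With C = ε₀A/d = (8.85×10^-12)(2.588×10^-3)/(2.24×10^-3) = 1.022×10^-11 F, the time constant is τ = RC = 4.824×10^-6 s, so t/τ = 1.432 and e^(−t/τ) = 0.2388.
I_d = I_cond = (V₀/R) e^(−t/τ) = (3.602×10^-5)(0.2388) = 8.60×10^-6 A.

8.60×10^-6 A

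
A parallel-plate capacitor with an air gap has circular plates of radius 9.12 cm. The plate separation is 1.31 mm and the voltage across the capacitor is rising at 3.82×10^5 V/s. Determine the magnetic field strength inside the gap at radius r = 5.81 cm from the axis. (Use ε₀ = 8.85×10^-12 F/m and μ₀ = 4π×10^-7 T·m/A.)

9.42×10^-11 T

I_d = C dV/dt with C = ε₀πR²/d = 1.765×10^-10 F, so I_d = (1.765×10^-10)(3.82×10^5) = 6.742×10^-5 A.
For r < R the Ampère–Maxwell law gives B(2πr) = μ₀ I_d (r²/R²), so B = μ₀ I_d r/(2πR²) = (4π×10^-7)(6.742×10^-5)(0.0581)/(2π·0.0912²) = 9.42×10^-11 T.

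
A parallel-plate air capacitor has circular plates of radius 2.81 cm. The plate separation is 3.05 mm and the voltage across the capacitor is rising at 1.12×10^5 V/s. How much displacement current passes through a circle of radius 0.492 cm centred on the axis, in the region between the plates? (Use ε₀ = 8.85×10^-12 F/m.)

2.47×10^-8 A

With E = V/d, dE/dt = 3.672×10^7 V/(m·s) and πR² = 2.481×10^-3 m², giving I_d = ε₀ πR² dE/dt = 8.063×10^-7 A.
The field is uniform, so I_d,enc = I_d (r/R)² = (8.063×10^-7)(0.492/2.81)² = 2.47×10^-8 A.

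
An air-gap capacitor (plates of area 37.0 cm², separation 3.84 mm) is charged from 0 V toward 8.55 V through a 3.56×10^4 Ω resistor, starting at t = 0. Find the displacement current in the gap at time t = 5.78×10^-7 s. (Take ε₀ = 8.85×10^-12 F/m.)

3.58×10^-5 A

C = ε₀A/d = (8.85×10^-12)(3.70×10^-3)/(3.84×10^-3) = 8.527×10^-12 F, so τ = RC = 3.036×10^-7 s.
The conduction current is I(t) = (V₀/R) e^(−t/τ), and the displacement current between the plates equals it.
t/τ = 1.904; I_d = (8.55/3.56×10^4) · e^(−1.904) = (2.402×10^-4)(0.1490) = 3.58×10^-5 A.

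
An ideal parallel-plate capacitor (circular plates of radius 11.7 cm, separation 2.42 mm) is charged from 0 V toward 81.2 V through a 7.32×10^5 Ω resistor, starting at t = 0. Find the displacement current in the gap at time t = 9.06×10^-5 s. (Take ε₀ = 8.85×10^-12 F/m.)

5.05×10^-5 A

C = ε₀A/d = (8.85×10^-12)(0.04301)/(2.42×10^-3) = 1.573×10^-10 F, so τ = RC = 1.151×10^-4 s.
The conduction current is I(t) = (V₀/R) e^(−t/τ), and the displacement current between the plates equals it.
t/τ = 0.7871; I_d = (81.2/7.32×10^5) · e^(−0.7871) = (1.109×10^-4)(0.4552) = 5.05×10^-5 A.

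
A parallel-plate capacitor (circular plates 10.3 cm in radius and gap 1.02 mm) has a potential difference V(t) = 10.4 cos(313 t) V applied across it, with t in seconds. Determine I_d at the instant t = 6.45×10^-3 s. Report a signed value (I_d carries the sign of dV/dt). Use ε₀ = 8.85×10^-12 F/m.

-8.48×10^-7 A

dE/dt = (V₀ω/d)·−sin(ωt) with ωt = 2.01885 rad: (10.4)(313)(-0.9013)/(1.02×10^-3) = -2.876×10^6 V/(m·s).
I_d = ε₀ A dE/dt = (8.85×10^-12)(0.03333)(-2.876×10^6) = -8.48×10^-7 A.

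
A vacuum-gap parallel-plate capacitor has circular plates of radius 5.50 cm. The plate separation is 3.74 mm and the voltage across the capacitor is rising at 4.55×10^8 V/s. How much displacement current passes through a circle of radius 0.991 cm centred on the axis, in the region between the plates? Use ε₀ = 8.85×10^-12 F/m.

3.32×10^-4 A

With E = V/d, dE/dt = 1.217×10^11 V/(m·s) and πR² = 9.503×10^-3 m², giving I_d = ε₀ πR² dE/dt = 0.01024 A.
Through an area πr² the displacement current is I_d·(πr²/πR²) = I_d (r/R)² = 3.32×10^-4 A.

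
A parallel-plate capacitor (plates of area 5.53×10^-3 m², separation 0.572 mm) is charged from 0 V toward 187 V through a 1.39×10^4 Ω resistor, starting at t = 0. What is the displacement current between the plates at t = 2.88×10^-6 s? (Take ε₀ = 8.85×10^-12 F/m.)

1.19×10^-3 A

C = ε₀A/d = (8.85×10^-12)(5.53×10^-3)/(5.72×10^-4) = 8.556×10^-11 F, so τ = RC = 1.189×10^-6 s.
The conduction current is I(t) = (V₀/R) e^(−t/τ), and the displacement current between the plates equals it.
t/τ = 2.422; I_d = (187/1.39×10^4) · e^(−2.422) = (0.01345)(0.08874) = 1.19×10^-3 A.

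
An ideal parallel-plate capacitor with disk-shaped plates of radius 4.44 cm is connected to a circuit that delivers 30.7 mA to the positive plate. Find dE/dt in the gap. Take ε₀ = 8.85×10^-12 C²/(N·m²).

By continuity, I_d in the gap equals the 30.7 mA flowing in the wire.
Since I_d = ε₀ A dE/dt, dE/dt = I_d/(ε₀A) = (0.0307)/((8.85×10^-12)(6.193×10^-3)) = 5.60×10^11 V/(m·s).

5.60×10^11 V/(m·s)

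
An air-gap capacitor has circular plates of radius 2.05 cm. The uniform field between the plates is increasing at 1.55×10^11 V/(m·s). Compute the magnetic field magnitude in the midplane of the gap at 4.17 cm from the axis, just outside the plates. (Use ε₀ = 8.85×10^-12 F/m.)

Through the whole plate area (πR² = 1.320×10^-3 m²), I_d = ε₀ πR² dE/dt = 1.811×10^-3 A.
Outside the plates the loop encloses all of I_d, so B·2πr = μ₀ I_d and B = 8.69×10^-9 T.

8.69×10^-9 T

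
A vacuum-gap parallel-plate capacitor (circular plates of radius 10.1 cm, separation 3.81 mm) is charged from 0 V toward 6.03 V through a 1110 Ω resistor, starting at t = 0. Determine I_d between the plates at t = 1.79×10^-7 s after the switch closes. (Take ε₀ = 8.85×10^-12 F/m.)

With C = ε₀A/d = (8.85×10^-12)(0.03205)/(3.81×10^-3) = 7.445×10^-11 F, the time constant is τ = RC = 8.264×10^-8 s, so t/τ = 2.166 and e^(−t/τ) = 0.1146.
I_d = I_cond = (V₀/R) e^(−t/τ) = (5.432×10^-3)(0.1146) = 6.23×10^-4 A.

6.23×10^-4 A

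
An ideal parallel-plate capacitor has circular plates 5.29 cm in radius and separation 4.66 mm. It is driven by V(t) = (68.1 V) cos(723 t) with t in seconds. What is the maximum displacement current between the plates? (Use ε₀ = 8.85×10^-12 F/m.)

C = ε₀A/d = (8.85×10^-12)(8.791×10^-3)/(4.66×10^-3) = 1.670×10^-11 F; ω = 723 rad/s.
I_d = C dV/dt, so |I_d|_max = C V₀ ω = (1.670×10^-11)(68.1)(723) = 8.22×10^-7 A.

8.22×10^-7 A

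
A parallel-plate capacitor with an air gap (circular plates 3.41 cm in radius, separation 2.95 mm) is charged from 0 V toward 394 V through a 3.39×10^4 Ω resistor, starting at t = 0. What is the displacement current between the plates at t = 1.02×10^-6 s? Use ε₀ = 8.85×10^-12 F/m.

C = ε₀A/d = (8.85×10^-12)(3.653×10^-3)/(2.95×10^-3) = 1.096×10^-11 F, so τ = RC = 3.715×10^-7 s.
The conduction current is I(t) = (V₀/R) e^(−t/τ), and the displacement current between the plates equals it.
t/τ = 2.746; I_d = (394/3.39×10^4) · e^(−2.746) = (0.01162)(0.06418) = 7.46×10^-4 A.

7.46×10^-4 A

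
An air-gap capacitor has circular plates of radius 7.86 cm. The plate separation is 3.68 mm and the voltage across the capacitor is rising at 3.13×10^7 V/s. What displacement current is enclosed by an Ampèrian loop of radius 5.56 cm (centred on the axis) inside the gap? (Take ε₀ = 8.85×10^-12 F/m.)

With E = V/d, dE/dt = 8.505×10^9 V/(m·s) and πR² = 0.01941 m², giving I_d = ε₀ πR² dE/dt = 1.461×10^-3 A.
Through an area πr² the displacement current is I_d·(πr²/πR²) = I_d (r/R)² = 7.31×10^-4 A.

7.31×10^-4 A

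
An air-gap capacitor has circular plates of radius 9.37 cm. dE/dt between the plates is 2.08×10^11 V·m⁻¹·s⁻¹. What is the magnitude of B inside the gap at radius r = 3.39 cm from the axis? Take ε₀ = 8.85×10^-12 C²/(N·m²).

3.92×10^-8 T

I_d = ε₀ dΦ_E/dt = ε₀ πR² (dE/dt) = (8.85×10^-12)(0.02758)(2.08×10^11) = 0.05077 A through the full plate area.
For r < R the Ampère–Maxwell law gives B(2πr) = μ₀ I_d (r²/R²), so B = μ₀ I_d r/(2πR²) = (4π×10^-7)(0.05077)(0.0339)/(2π·0.0937²) = 3.92×10^-8 T.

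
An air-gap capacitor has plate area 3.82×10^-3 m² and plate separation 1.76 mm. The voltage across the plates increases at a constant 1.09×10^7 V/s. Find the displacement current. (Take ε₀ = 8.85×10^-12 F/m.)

2.09×10^-4 A

C = ε₀A/d = (8.85×10^-12)(3.82×10^-3)/(1.76×10^-3) = 1.921×10^-11 F.
I_d = C dV/dt = (1.921×10^-11)(1.09×10^7) = 2.09×10^-4 A.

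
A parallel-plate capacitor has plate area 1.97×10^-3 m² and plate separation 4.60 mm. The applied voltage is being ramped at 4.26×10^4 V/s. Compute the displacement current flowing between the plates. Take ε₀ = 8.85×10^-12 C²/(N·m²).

C = ε₀A/d = (8.85×10^-12)(1.97×10^-3)/(4.60×10^-3) = 3.790×10^-12 F.
I_d = C dV/dt = (3.790×10^-12)(4.26×10^4) = 1.61×10^-7 A.

1.61×10^-7 A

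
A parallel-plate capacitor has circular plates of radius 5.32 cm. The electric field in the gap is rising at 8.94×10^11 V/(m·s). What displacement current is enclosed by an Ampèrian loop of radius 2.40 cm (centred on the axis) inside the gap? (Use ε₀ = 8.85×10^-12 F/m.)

0.0143 A

Through the whole plate area (πR² = 8.891×10^-3 m²), I_d = ε₀ πR² dE/dt = 0.07034 A.
The field is uniform, so I_d,enc = I_d (r/R)² = (0.07034)(2.40/5.32)² = 0.0143 A.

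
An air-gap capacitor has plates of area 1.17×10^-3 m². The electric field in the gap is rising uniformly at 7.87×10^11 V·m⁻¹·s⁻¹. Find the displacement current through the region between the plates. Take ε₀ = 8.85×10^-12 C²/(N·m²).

8.15×10^-3 A

The displacement current is ε₀ times dΦ_E/dt = ε₀ A dE/dt = (8.85×10^-12)(1.17×10^-3)(7.87×10^11) = 8.15×10^-3 A.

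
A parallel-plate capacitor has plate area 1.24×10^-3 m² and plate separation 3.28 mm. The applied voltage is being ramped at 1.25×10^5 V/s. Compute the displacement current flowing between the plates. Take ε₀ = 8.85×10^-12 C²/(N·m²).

E = V/d so dE/dt = (dV/dt)/d = 3.811×10^7 V/(m·s), and I_d = ε₀ A dE/dt = (8.85×10^-12)(1.24×10^-3)(3.811×10^7) = 4.18×10^-7 A.

4.18×10^-7 A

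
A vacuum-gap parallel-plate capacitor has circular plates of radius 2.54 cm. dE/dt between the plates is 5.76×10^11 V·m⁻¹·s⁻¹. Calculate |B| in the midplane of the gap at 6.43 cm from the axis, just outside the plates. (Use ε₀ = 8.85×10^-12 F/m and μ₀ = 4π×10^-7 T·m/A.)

3.21×10^-8 T

I_d = ε₀ dΦ_E/dt = ε₀ πR² (dE/dt) = (8.85×10^-12)(2.027×10^-3)(5.76×10^11) = 0.01033 A through the full plate area.
For r ≥ R the full I_d is enclosed: B = μ₀ I_d/(2πr) = (4π×10^-7)(0.01033)/(2π·0.0643) = 3.21×10^-8 T.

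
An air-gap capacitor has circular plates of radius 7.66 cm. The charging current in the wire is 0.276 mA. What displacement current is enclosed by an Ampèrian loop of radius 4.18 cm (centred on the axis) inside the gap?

8.22×10^-5 A

No conduction current crosses the gap, so I_d there equals the 2.76×10^-4 A in the leads.
Since J_d is uniform, the enclosed fraction is (r/R)² = 0.2978, giving I_d,enc = 8.22×10^-5 A.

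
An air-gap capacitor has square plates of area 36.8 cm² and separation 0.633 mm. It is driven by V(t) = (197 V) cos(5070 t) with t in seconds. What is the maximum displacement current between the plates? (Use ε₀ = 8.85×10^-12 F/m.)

C = ε₀A/d = (8.85×10^-12)(3.68×10^-3)/(6.33×10^-4) = 5.145×10^-11 F; ω = 5070 rad/s.
I_d = C dV/dt, so |I_d|_max = C V₀ ω = (5.145×10^-11)(197)(5070) = 5.14×10^-5 A.

5.14×10^-5 A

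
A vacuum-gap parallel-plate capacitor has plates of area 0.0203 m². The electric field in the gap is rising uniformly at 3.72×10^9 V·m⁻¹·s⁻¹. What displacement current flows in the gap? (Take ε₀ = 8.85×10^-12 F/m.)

I_d = ε₀ A (dE/dt) = (8.85×10^-12)(0.0203 m²)(3.72×10^9) = 6.68×10^-4 A.

6.68×10^-4 A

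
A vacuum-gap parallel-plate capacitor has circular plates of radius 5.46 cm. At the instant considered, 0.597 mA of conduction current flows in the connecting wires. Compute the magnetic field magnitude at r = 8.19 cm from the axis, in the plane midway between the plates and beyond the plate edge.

No conduction current crosses the gap, so I_d there equals the 5.97×10^-4 A in the leads.
Outside the plates the loop encloses all of I_d, so B·2πr = μ₀ I_d and B = 1.46×10^-9 T.

1.46×10^-9 T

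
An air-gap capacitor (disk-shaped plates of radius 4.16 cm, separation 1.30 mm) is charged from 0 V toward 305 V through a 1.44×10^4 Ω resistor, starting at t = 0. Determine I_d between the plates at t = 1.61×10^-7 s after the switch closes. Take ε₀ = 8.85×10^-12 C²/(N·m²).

C = ε₀A/d = (8.85×10^-12)(5.437×10^-3)/(1.30×10^-3) = 3.701×10^-11 F and τ = RC = 5.329×10^-7 s. I_d in the gap equals the RC charging current.
I_d(t) = (V₀/R) e^(−t/τ) = 0.02118 · e^(−0.3021) = 0.0157 A.

0.0157 A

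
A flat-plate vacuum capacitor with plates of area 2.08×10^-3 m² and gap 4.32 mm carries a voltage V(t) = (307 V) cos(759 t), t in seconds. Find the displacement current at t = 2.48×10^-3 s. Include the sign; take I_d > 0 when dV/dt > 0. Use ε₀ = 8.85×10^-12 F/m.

-9.45×10^-7 A

C = ε₀A/d = (8.85×10^-12)(2.08×10^-3)/(4.32×10^-3) = 4.261×10^-12 F. dV/dt = V₀ω·−sin(ωt); at ωt = 1.88232 rad this factor is -0.9519.
I_d = C dV/dt = (4.261×10^-12)(307)(759)(-0.9519) = -9.45×10^-7 A.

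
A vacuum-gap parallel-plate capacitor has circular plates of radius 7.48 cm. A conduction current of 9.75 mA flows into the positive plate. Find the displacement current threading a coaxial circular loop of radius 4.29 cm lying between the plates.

Between the plates the displacement current equals the wire current: I_d = 9.75 mA = 9.75×10^-3 A.
Since J_d is uniform, the enclosed fraction is (r/R)² = 0.3289, giving I_d,enc = 3.21×10^-3 A.

3.21×10^-3 A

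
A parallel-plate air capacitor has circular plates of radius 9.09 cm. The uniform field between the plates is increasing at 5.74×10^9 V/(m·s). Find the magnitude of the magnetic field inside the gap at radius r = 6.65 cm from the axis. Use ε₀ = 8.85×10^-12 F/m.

Through the whole plate area (πR² = 0.02596 m²), I_d = ε₀ πR² dE/dt = 1.319×10^-3 A.
An Ampèrian loop of radius r encloses a fraction (r/R)² of I_d. Then B·2πr = μ₀ I_d (r/R)², giving B = μ₀ I_d r/(2πR²) = 2.12×10^-9 T.

2.12×10^-9 T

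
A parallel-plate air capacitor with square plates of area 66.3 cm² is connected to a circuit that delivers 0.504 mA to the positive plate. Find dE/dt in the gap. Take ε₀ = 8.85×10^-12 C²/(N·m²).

8.59×10^9 V/(m·s)

The displacement current between the plates equals the conduction current, I_d = 0.504 mA.
Since I_d = ε₀ A dE/dt, dE/dt = I_d/(ε₀A) = (5.04×10^-4)/((8.85×10^-12)(6.63×10^-3)) = 8.59×10^9 V/(m·s).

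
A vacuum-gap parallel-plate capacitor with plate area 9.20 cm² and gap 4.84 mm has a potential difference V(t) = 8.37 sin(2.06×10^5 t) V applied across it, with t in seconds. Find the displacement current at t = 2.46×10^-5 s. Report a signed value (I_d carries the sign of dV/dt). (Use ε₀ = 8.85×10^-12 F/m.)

1.01×10^-6 A

C = ε₀A/d = (8.85×10^-12)(9.20×10^-4)/(4.84×10^-3) = 1.682×10^-12 F. dV/dt = V₀ω·cos(ωt); at ωt = 5.0676 rad this factor is 0.3478.
I_d = C dV/dt = (1.682×10^-12)(8.37)(2.06×10^5)(0.3478) = 1.01×10^-6 A.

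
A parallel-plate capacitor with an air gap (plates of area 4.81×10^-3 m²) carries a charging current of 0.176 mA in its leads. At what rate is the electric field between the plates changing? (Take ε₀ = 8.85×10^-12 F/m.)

4.13×10^9 V/(m·s)

By continuity, I_d in the gap equals the 0.176 mA flowing in the wire.
Since I_d = ε₀ A dE/dt, dE/dt = I_d/(ε₀A) = (1.76×10^-4)/((8.85×10^-12)(4.81×10^-3)) = 4.13×10^9 V/(m·s).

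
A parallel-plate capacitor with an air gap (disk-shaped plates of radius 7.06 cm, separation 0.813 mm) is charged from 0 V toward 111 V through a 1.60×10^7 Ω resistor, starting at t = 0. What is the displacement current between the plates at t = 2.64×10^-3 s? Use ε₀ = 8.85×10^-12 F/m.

C = ε₀A/d = (8.85×10^-12)(0.01566)/(8.13×10^-4) = 1.705×10^-10 F and τ = RC = 2.728×10^-3 s. I_d in the gap equals the RC charging current.
I_d(t) = (V₀/R) e^(−t/τ) = 6.938×10^-6 · e^(−0.9677) = 2.64×10^-6 A.

2.64×10^-6 A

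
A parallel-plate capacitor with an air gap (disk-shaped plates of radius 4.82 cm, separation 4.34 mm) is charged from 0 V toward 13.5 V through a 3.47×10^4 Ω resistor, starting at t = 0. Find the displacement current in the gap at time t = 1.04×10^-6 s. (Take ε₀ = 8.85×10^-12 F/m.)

5.19×10^-5 A

C = ε₀A/d = (8.85×10^-12)(7.299×10^-3)/(4.34×10^-3) = 1.488×10^-11 F and τ = RC = 5.163×10^-7 s. I_d in the gap equals the RC charging current.
I_d(t) = (V₀/R) e^(−t/τ) = 3.890×10^-4 · e^(−2.014) = 5.19×10^-5 A.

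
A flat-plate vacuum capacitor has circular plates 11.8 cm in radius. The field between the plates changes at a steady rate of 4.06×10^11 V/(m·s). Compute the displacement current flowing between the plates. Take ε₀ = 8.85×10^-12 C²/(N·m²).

With a uniform field, Φ_E = EA, so I_d = ε₀ A dE/dt = 0.157 A.

0.157 A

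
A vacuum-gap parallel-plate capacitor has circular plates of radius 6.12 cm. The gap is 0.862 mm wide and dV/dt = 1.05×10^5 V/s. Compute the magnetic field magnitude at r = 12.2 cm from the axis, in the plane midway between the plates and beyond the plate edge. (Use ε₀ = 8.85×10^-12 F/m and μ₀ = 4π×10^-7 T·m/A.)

dE/dt = (dV/dt)/d = 1.218×10^8 V/(m·s); I_d = ε₀(πR²)(dE/dt) = (8.85×10^-12)(0.01177)(1.218×10^8) = 1.269×10^-5 A.
Outside the plates the loop encloses all of I_d, so B·2πr = μ₀ I_d and B = 2.08×10^-11 T.

2.08×10^-11 T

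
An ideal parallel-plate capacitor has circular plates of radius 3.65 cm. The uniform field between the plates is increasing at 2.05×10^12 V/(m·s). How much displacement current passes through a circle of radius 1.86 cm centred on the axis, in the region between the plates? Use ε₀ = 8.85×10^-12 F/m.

Through the whole plate area (πR² = 4.185×10^-3 m²), I_d = ε₀ πR² dE/dt = 0.07593 A.
The field is uniform, so I_d,enc = I_d (r/R)² = (0.07593)(1.86/3.65)² = 0.0197 A.

0.0197 A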